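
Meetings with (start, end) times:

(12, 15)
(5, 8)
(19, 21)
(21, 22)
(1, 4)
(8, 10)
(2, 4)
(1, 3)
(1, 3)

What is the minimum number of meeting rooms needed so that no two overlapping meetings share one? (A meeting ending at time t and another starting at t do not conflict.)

4

Events (time:±→running): 1:+→1 1:+→2 1:+→3 2:+→4 … peak 4.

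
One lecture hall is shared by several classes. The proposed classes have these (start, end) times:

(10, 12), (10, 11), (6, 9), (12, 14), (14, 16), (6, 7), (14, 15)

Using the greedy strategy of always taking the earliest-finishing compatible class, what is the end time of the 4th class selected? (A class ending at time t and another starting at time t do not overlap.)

Order by finish time; keep every interval that doesn't clash with the previous kept one.
By end time: (6,7), (6,9), (10,11), (10,12), (12,14), (14,15), (14,16).
Pick (6,7); next start ≥ 7 → (10,11); next start ≥ 11 → (12,14); next start ≥ 14 → (14,15).
Selected: (6,7) (10,11) (12,14) (14,15)

15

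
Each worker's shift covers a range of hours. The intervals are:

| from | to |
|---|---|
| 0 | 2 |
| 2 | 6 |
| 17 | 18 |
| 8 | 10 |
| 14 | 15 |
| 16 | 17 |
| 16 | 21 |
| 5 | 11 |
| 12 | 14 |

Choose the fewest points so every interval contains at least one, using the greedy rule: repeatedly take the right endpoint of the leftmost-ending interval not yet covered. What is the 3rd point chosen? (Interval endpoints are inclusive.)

14

By right end: [0,2]  [2,6]  [8,10]  [5,11]  [12,14]  [14,15]  [16,17]  [17,18]  [16,21]
[0,2] uncovered → point at 2; [8,10] uncovered → point at 10; [12,14] uncovered → point at 14; [16,17] uncovered → point at 17.
Points: 2, 10, 14, 17 (4 total).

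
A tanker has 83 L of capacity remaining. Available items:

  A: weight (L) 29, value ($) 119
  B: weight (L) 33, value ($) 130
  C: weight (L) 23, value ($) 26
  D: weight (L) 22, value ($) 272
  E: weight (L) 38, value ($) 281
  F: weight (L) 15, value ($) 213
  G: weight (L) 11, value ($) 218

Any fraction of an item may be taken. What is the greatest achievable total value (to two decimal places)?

Greedy by value/weight ratio, highest first.
Order: G (218/11=19.82) > F (213/15=14.20) > D (272/22=12.36) > E (281/38=7.39) > A (119/29=4.10) > B (130/33=3.94) > C (26/23=1.13)
Fill: take G (11 @ 218) → take F (15 @ 213) → take D (22 @ 272) → take 35/38 of E → 258.82; 83/83 used.
Total value = 961.82

961.82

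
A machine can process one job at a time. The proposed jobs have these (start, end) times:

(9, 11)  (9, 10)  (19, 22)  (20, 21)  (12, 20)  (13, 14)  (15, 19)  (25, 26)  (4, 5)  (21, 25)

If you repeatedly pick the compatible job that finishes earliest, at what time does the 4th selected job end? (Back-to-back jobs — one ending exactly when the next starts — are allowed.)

19

Sorted by end: (4,5)  (9,10)  (9,11)  (13,14)  (15,19)  (12,20)  (20,21)  (19,22)  (21,25)  (25,26)
take (4,5); take (9,10); take (13,14); take (15,19); skip (12,20); take (20,21); take (21,25); take (25,26).
Selected: (4,5) (9,10) (13,14) (15,19) (20,21) (21,25) (25,26)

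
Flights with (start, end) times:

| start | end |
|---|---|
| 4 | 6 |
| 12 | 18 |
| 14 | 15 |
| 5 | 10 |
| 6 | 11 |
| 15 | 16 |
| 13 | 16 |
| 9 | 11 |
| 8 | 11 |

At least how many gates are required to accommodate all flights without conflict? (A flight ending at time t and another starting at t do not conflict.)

starts: [4, 5, 6, 8, 9, 12, 13, 14, 15]
ends:   [6, 10, 11, 11, 11, 15, 16, 16, 18]
s4→1 s5→2 e6→1 s6→2 s8→3 s9→4  — peak 4.

4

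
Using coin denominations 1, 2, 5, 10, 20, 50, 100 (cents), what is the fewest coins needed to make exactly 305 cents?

4

Use the largest denomination that fits, subtract, and repeat.
305 = 3×100 + 1×5
Total coins = 3 + 1 = 4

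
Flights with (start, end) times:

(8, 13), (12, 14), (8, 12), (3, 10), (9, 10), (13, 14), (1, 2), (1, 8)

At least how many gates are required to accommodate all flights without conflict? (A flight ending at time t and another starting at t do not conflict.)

The answer is the maximum number of intervals overlapping at any instant.
starts: [1, 1, 3, 8, 8, 9, 12, 13]
ends:   [2, 8, 10, 10, 12, 13, 14, 14]
s1→1 s1→2 e2→1 s3→2 e8→1 s8→2 s8→3 s9→4  — peak 4.

4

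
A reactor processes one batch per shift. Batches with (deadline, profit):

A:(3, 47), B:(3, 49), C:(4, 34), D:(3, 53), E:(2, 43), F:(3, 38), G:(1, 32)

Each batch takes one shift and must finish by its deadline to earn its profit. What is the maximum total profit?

Profit order: D=53 B=49 A=47 E=43 F=38 C=34 G=32
Assign: D→slot 3, B→slot 2, A→slot 1, E skipped, F skipped, C→slot 4, G skipped.
Slots: [1:A] [2:B] [3:D] [4:C]
Profit = 47 + 49 + 53 + 34 = 183

183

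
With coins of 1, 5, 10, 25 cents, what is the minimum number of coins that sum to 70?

Greedy: take as many of the largest coin as possible, then repeat with the remainder.
70 − 2×25→20 − 2×10→0
Total coins = 2 + 2 = 4

4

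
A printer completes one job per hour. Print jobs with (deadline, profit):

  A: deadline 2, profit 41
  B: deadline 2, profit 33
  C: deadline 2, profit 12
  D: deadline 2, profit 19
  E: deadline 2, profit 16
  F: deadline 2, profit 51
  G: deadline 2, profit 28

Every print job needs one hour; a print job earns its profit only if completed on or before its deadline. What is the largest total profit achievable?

Profit order: F=51 A=41 B=33 G=28 D=19 E=16 C=12
Assign: F→slot 2, A→slot 1, B skipped, G skipped, D skipped, E skipped, C skipped.
Slots: [1:A] [2:F]
Profit = 41 + 51 = 92

92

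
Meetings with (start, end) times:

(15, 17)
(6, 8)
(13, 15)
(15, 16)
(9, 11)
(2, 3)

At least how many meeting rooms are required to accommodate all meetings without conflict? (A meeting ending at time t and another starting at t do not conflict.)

Count concurrent intervals with a sweep; the peak is the room count.
starts: [2, 6, 9, 13, 15, 15]
ends:   [3, 8, 11, 15, 16, 17]
s2→1 e3→0 s6→1 e8→0 s9→1 e11→0 s13→1 e15→0 s15→1 s15→2  — peak 2.

2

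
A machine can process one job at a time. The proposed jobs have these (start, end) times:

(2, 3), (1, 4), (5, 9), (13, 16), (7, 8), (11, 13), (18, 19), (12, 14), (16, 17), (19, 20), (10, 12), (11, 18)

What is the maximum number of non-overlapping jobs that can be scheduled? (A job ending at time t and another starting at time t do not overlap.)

7

Sorted by end: (2,3)  (1,4)  (7,8)  (5,9)  (10,12)  (11,13)  (12,14)  (13,16)  (16,17)  (11,18)  (18,19)  (19,20)
take (2,3); skip (1,4); take (7,8); take (10,12); skip (11,13); take (12,14); take (16,17); take (18,19); take (19,20).
Selected 7 jobs.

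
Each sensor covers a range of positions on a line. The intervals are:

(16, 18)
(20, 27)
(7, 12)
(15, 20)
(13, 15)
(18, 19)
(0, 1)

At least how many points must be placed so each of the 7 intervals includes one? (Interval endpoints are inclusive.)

Process intervals by earliest right end; each time one isn't hit yet, stab at its right endpoint.
Sorted: [0,1] [7,12] [13,15] [16,18] [18,19] [15,20] [20,27]
{[0,1]} hit by 1; {[7,12]} hit by 12; {[13,15]} hit by 15; {[16,18],[18,19],[15,20]} hit by 18; {[20,27]} hit by 27.
Points: 1, 12, 15, 18, 27 (5 total).

5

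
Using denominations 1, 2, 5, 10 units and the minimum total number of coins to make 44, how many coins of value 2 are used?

2

44 = 4×10 + 2×2
Count of 2: 2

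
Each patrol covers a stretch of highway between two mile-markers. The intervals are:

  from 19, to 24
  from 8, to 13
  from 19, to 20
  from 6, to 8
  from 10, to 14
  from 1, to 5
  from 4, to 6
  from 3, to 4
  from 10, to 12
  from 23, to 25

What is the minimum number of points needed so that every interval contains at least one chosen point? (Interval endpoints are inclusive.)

Process intervals by earliest right end; each time one isn't hit yet, stab at its right endpoint.
By right end: [3,4]  [1,5]  [4,6]  [6,8]  [10,12]  [8,13]  [10,14]  [19,20]  [19,24]  [23,25]
[3,4] uncovered → point at 4; [6,8] uncovered → point at 8; [10,12] uncovered → point at 12; [19,20] uncovered → point at 20; [23,25] uncovered → point at 25.
Points: 4, 8, 12, 20, 25 (5 total).

5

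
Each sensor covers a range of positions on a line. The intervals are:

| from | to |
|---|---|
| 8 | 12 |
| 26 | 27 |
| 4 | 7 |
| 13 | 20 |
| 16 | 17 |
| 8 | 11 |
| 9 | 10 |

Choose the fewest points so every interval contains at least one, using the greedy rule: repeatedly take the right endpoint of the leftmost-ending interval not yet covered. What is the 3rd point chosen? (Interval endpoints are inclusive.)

17

Process intervals by earliest right end; each time one isn't hit yet, stab at its right endpoint.
Sorted: [4,7] [9,10] [8,11] [8,12] [16,17] [13,20] [26,27]
{[4,7]} hit by 7; {[9,10],[8,11],[8,12]} hit by 10; {[16,17],[13,20]} hit by 17; {[26,27]} hit by 27.
Points: 7, 10, 17, 27 (4 total).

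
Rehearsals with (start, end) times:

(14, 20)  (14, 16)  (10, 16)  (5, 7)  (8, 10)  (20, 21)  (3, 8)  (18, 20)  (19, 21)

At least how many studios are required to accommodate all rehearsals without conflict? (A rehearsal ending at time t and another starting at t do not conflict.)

3

Count concurrent intervals with a sweep; the peak is the room count.
Events (time:±→running): 3:+→1 5:+→2 7:-→1 8:-→0 8:+→1 10:-→0 10:+→1 14:+→2 14:+→3 … peak 3.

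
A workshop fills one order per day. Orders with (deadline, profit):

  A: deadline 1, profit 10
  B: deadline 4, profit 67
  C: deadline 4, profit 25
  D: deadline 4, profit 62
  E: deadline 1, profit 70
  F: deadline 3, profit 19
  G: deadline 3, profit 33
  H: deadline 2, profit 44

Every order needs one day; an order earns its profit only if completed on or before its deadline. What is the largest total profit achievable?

243

Sort by profit descending; place each in the latest free slot ≤ its deadline.
By profit: E(d1,70), B(d4,67), D(d4,62), H(d2,44), G(d3,33), C(d4,25), F(d3,19), A(d1,10)
E→slot 1; B→slot 4; D→slot 3; H→slot 2; G skipped; C skipped; F skipped; A skipped.
Profit = 70 + 44 + 62 + 67 = 243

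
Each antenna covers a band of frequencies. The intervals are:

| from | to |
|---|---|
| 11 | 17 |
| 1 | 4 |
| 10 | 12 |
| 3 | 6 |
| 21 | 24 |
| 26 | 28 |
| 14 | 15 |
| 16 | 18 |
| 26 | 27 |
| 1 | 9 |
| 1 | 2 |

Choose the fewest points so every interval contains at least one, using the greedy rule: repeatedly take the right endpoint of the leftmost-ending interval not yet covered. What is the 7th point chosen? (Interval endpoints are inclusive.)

Sorted: [1,2] [1,4] [3,6] [1,9] [10,12] [14,15] [11,17] [16,18] [21,24] [26,27] [26,28]
{[1,2],[1,4]} hit by 2; {[3,6],[1,9]} hit by 6; {[10,12]} hit by 12; {[14,15],[11,17]} hit by 15; {[16,18]} hit by 18; {[21,24]} hit by 24; {[26,27],[26,28]} hit by 27.
Points: 2, 6, 12, 15, 18, 24, 27 (7 total).

27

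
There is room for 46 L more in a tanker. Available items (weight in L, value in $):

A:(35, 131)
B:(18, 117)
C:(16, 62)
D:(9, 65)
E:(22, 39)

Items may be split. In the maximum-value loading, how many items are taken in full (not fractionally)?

Sort by value per unit weight and fill in that order.
Order: D (65/9=7.22) > B (117/18=6.50) > C (62/16=3.88) > A (131/35=3.74) > E (39/22=1.77)
Fill: take D (9 @ 65) → take B (18 @ 117) → take C (16 @ 62) → take 3/35 of A → 11.23; 46/46 used.
3 item(s) taken whole; one partial (take 3/35 of A).

3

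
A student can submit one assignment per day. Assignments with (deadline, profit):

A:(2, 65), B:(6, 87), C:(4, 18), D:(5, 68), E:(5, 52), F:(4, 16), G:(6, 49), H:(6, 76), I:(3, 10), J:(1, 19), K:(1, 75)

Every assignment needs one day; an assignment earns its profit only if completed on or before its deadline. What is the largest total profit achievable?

423

By profit: B(d6,87), H(d6,76), K(d1,75), D(d5,68), A(d2,65), E(d5,52), G(d6,49), J(d1,19), C(d4,18), F(d4,16), I(d3,10)
B→slot 6; H→slot 5; K→slot 1; D→slot 4; A→slot 2; E→slot 3; G skipped; J skipped; C skipped; F skipped; I skipped.
Profit = 75 + 65 + 52 + 68 + 76 + 87 = 423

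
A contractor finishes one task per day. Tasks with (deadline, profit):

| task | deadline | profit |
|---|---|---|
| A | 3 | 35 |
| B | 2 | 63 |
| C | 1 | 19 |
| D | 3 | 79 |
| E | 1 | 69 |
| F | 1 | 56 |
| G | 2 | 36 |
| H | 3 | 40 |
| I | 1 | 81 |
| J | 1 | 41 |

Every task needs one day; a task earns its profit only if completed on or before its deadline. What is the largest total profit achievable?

223

Take jobs in profit order; each goes to the latest open slot no later than its deadline.
Profit order: I=81 D=79 E=69 B=63 F=56 J=41 H=40 G=36 A=35 C=19
Assign: I→slot 1, D→slot 3, E skipped, B→slot 2, F skipped, J skipped, H skipped, G skipped, A skipped, C skipped.
Slots: [1:I] [2:B] [3:D]
Profit = 81 + 63 + 79 = 223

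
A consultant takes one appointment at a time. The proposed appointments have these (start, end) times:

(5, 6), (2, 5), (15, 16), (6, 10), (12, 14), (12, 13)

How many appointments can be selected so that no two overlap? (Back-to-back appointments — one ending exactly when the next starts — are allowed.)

5

By end time: (2,5), (5,6), (6,10), (12,13), (12,14), (15,16).
Pick (2,5); next start ≥ 5 → (5,6); next start ≥ 6 → (6,10); next start ≥ 10 → (12,13); next start ≥ 13 → (15,16).
Selected 5 appointments.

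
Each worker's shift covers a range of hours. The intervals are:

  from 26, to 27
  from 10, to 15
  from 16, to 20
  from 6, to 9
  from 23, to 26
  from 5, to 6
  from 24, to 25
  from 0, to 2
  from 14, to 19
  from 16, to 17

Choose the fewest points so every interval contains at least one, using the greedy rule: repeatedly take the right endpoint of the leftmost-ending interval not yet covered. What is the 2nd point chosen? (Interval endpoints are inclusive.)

6

Sorted: [0,2] [5,6] [6,9] [10,15] [16,17] [14,19] [16,20] [24,25] [23,26] [26,27]
{[0,2]} hit by 2; {[5,6],[6,9]} hit by 6; {[10,15]} hit by 15; {[16,17],[14,19],[16,20]} hit by 17; {[24,25],[23,26]} hit by 25; {[26,27]} hit by 27.
Points: 2, 6, 15, 17, 25, 27 (6 total).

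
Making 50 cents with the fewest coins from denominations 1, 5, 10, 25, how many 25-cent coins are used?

Use the largest denomination that fits, subtract, and repeat.
50 = 2×25
Count of 25: 2

2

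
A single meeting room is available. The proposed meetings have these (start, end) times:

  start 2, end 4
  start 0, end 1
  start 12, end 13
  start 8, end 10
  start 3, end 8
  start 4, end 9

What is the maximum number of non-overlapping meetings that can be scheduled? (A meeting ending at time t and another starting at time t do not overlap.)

4

Sorted by end: (0,1)  (2,4)  (3,8)  (4,9)  (8,10)  (12,13)
take (0,1); take (2,4); take (4,9); skip (8,10); take (12,13).
Selected 4 meetings.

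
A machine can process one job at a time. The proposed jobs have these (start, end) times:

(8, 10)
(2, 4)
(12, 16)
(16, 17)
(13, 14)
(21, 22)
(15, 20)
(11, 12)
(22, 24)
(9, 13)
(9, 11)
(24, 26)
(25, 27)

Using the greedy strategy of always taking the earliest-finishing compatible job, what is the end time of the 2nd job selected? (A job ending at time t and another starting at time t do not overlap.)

By end time: (2,4), (8,10), (9,11), (11,12), (9,13), (13,14), (12,16), (16,17), (15,20), (21,22), (22,24), (24,26), (25,27).
Pick (2,4); next start ≥ 4 → (8,10); next start ≥ 10 → (11,12); next start ≥ 12 → (13,14); next start ≥ 14 → (16,17); next start ≥ 17 → (21,22); next start ≥ 22 → (22,24); next start ≥ 24 → (24,26).
Selected: (2,4) (8,10) (11,12) (13,14) (16,17) (21,22) (22,24) (24,26)

10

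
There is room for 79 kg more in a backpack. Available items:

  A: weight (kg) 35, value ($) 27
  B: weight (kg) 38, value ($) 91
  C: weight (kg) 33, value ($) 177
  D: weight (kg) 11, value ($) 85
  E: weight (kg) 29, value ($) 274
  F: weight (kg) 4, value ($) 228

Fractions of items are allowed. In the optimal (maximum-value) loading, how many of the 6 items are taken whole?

Sort by value per unit weight and fill in that order.
Ratios (sorted): F 57.00, E 9.45, D 7.73, C 5.36, B 2.39, A 0.77
take F (4 @ 228); take E (29 @ 274); take D (11 @ 85); take C (33 @ 177); take 2/38 of B → 4.79. Capacity used 79/79.
4 item(s) taken whole; one partial (take 2/38 of B).

4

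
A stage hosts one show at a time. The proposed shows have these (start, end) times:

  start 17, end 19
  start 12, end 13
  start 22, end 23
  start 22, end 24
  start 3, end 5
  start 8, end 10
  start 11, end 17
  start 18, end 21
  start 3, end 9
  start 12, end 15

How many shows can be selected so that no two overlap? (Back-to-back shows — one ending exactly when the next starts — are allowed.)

5

Sorted by end: (3,5)  (3,9)  (8,10)  (12,13)  (12,15)  (11,17)  (17,19)  (18,21)  (22,23)  (22,24)
take (3,5); skip (3,9); take (8,10); take (12,13); skip (12,15); take (17,19); skip (18,21); take (22,23).
Selected 5 shows.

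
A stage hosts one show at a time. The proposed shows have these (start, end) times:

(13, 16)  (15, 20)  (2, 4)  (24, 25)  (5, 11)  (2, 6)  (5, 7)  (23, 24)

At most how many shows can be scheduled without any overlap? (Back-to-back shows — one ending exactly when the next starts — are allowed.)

5

Sort by end time and greedily take each interval whose start is ≥ the last chosen end.
By end time: (2,4), (2,6), (5,7), (5,11), (13,16), (15,20), (23,24), (24,25).
Pick (2,4); next start ≥ 4 → (5,7); next start ≥ 7 → (13,16); next start ≥ 16 → (23,24); next start ≥ 24 → (24,25).
Selected 5 shows.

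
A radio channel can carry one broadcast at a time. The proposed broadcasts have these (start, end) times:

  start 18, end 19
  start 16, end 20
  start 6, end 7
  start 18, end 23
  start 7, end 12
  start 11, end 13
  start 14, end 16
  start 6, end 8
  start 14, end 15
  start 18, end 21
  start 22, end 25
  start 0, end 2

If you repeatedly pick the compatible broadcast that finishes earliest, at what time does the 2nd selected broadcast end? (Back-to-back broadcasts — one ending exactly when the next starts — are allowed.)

7

Sorted by end: (0,2)  (6,7)  (6,8)  (7,12)  (11,13)  (14,15)  (14,16)  (18,19)  (16,20)  (18,21)  (18,23)  (22,25)
take (0,2); take (6,7); take (7,12); skip (11,13); take (14,15); take (18,19); skip (18,23); take (22,25).
Selected: (0,2) (6,7) (7,12) (14,15) (18,19) (22,25)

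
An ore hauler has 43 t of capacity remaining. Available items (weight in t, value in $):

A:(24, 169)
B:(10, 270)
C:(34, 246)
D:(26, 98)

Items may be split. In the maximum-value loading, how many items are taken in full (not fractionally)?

1

Ratios (sorted): B 27.00, C 7.24, A 7.04, D 3.77
take B (10 @ 270); take 33/34 of C → 238.76. Capacity used 43/43.
1 item(s) taken whole; one partial (take 33/34 of C).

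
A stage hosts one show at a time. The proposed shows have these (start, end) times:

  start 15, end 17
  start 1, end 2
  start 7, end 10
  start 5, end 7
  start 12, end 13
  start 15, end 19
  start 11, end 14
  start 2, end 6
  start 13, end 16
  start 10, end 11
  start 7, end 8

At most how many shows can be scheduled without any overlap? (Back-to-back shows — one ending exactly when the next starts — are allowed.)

Order by finish time; keep every interval that doesn't clash with the previous kept one.
By end time: (1,2), (2,6), (5,7), (7,8), (7,10), (10,11), (12,13), (11,14), (13,16), (15,17), (15,19).
Pick (1,2); next start ≥ 2 → (2,6); next start ≥ 6 → (7,8); next start ≥ 8 → (10,11); next start ≥ 11 → (12,13); next start ≥ 13 → (13,16).
Selected 6 shows.

6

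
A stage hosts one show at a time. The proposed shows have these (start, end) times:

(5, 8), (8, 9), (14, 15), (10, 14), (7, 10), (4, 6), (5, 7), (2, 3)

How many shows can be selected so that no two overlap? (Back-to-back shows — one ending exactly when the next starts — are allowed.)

5

Order by finish time; keep every interval that doesn't clash with the previous kept one.
Sorted by end: (2,3)  (4,6)  (5,7)  (5,8)  (8,9)  (7,10)  (10,14)  (14,15)
take (2,3); take (4,6); skip (5,7); take (8,9); take (10,14); take (14,15).
Selected 5 shows.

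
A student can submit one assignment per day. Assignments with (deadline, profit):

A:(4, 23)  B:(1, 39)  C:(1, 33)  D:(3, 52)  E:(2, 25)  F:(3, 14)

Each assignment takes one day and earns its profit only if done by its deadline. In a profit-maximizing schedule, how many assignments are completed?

4

Sort by profit descending; place each in the latest free slot ≤ its deadline.
By profit: D(d3,52), B(d1,39), C(d1,33), E(d2,25), A(d4,23), F(d3,14)
D→slot 3; B→slot 1; C skipped; E→slot 2; A→slot 4; F skipped.
4 of 6 scheduled.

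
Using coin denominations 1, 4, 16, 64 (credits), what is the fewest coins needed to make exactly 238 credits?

Greedy: take as many of the largest coin as possible, then repeat with the remainder.
238 − 3×64→46 − 2×16→14 − 3×4→2 − 2×1→0
Total coins = 3 + 2 + 3 + 2 = 10

10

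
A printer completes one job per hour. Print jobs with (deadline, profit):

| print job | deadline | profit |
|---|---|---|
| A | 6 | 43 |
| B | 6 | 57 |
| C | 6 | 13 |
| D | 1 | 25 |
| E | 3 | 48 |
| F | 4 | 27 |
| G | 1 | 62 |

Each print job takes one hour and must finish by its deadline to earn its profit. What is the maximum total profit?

250

By profit: G(d1,62), B(d6,57), E(d3,48), A(d6,43), F(d4,27), D(d1,25), C(d6,13)
G→slot 1; B→slot 6; E→slot 3; A→slot 5; F→slot 4; D skipped; C→slot 2.
Profit = 62 + 13 + 48 + 27 + 43 + 57 = 250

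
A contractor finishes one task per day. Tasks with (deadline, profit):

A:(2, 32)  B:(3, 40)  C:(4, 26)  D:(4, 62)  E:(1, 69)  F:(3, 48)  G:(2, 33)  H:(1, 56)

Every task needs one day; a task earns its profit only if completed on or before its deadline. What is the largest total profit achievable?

219

Profit order: E=69 D=62 H=56 F=48 B=40 G=33 A=32 C=26
Assign: E→slot 1, D→slot 4, H skipped, F→slot 3, B→slot 2, G skipped, A skipped, C skipped.
Slots: [1:E] [2:B] [3:F] [4:D]
Profit = 69 + 40 + 48 + 62 = 219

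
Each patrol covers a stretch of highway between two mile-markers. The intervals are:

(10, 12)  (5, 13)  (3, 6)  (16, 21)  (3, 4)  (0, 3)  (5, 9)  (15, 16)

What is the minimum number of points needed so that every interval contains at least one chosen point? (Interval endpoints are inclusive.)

Sort by right endpoint; whenever an interval is uncovered, place a point at its right end.
By right end: [0,3]  [3,4]  [3,6]  [5,9]  [10,12]  [5,13]  [15,16]  [16,21]
[0,3] uncovered → point at 3; [5,9] uncovered → point at 9; [10,12] uncovered → point at 12; [15,16] uncovered → point at 16.
Points: 3, 9, 12, 16 (4 total).

4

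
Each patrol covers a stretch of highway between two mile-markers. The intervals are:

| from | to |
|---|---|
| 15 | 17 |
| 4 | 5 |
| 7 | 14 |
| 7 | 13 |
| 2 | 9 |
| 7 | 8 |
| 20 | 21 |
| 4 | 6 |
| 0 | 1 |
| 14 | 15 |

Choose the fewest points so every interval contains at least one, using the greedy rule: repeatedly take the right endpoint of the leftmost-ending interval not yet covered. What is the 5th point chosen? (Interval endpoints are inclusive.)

Sort by right endpoint; whenever an interval is uncovered, place a point at its right end.
Sorted: [0,1] [4,5] [4,6] [7,8] [2,9] [7,13] [7,14] [14,15] [15,17] [20,21]
{[0,1]} hit by 1; {[4,5],[4,6]} hit by 5; {[7,8],[2,9],[7,13],[7,14]} hit by 8; {[14,15],[15,17]} hit by 15; {[20,21]} hit by 21.
Points: 1, 5, 8, 15, 21 (5 total).

21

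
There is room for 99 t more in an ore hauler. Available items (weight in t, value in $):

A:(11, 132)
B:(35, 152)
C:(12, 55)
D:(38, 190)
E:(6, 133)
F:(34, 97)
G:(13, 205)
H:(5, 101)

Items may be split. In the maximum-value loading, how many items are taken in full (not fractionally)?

6

Greedy by value/weight ratio, highest first.
Ratios (sorted): E 22.17, H 20.20, G 15.77, A 12.00, D 5.00, C 4.58, B 4.34, F 2.85
take E (6 @ 133); take H (5 @ 101); take G (13 @ 205); take A (11 @ 132); take D (38 @ 190); take C (12 @ 55); take 14/35 of B → 60.80. Capacity used 99/99.
6 item(s) taken whole; one partial (take 14/35 of B).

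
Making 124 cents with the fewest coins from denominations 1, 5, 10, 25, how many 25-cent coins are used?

4

Use the largest denomination that fits, subtract, and repeat.
124 = 4×25 + 2×10 + 4×1
Count of 25: 4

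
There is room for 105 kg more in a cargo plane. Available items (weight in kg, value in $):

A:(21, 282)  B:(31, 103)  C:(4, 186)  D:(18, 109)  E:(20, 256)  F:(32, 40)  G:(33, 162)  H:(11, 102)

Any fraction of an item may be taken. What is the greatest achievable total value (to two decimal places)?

1087.18

Order: C (186/4=46.50) > A (282/21=13.43) > E (256/20=12.80) > H (102/11=9.27) > D (109/18=6.06) > G (162/33=4.91) > B (103/31=3.32) > F (40/32=1.25)
Fill: take C (4 @ 186) → take A (21 @ 282) → take E (20 @ 256) → take H (11 @ 102) → take D (18 @ 109) → take 31/33 of G → 152.18; 105/105 used.
Total value = 1087.18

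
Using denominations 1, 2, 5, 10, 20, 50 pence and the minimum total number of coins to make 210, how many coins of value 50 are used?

210 − 4×50→10 − 1×10→0
Count of 50: 4

4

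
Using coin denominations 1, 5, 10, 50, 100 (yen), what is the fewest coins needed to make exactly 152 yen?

152 − 1×100→52 − 1×50→2 − 2×1→0
Total coins = 1 + 1 + 2 = 4

4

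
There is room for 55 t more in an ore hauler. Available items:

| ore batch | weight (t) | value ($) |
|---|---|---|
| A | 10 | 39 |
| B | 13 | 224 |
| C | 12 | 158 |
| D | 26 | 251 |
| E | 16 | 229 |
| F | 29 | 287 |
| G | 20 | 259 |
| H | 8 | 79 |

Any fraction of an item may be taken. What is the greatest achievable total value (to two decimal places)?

792.30

Order: B (224/13=17.23) > E (229/16=14.31) > C (158/12=13.17) > G (259/20=12.95) > F (287/29=9.90) > H (79/8=9.88) > D (251/26=9.65) > A (39/10=3.90)
Fill: take B (13 @ 224) → take E (16 @ 229) → take C (12 @ 158) → take 14/20 of G → 181.30; 55/55 used.
Total value = 792.30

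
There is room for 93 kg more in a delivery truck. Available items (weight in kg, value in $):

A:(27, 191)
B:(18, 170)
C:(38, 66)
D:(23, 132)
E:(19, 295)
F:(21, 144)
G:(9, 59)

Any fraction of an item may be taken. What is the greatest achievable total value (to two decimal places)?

852.44

Sort by value per unit weight and fill in that order.
Order: E (295/19=15.53) > B (170/18=9.44) > A (191/27=7.07) > F (144/21=6.86) > G (59/9=6.56) > D (132/23=5.74) > C (66/38=1.74)
Fill: take E (19 @ 295) → take B (18 @ 170) → take A (27 @ 191) → take F (21 @ 144) → take 8/9 of G → 52.44; 93/93 used.
Total value = 852.44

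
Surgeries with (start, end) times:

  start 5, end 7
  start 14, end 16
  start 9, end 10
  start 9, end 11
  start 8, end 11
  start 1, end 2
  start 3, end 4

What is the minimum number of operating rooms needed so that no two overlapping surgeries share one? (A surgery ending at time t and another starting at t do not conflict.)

starts: [1, 3, 5, 8, 9, 9, 14]
ends:   [2, 4, 7, 10, 11, 11, 16]
s1→1 e2→0 s3→1 e4→0 s5→1 e7→0 s8→1 s9→2 s9→3  — peak 3.

3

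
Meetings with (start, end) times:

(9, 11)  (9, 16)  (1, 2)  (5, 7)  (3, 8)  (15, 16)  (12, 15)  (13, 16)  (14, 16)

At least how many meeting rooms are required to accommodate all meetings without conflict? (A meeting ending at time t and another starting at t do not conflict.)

4

Count concurrent intervals with a sweep; the peak is the room count.
starts: [1, 3, 5, 9, 9, 12, 13, 14, 15]
ends:   [2, 7, 8, 11, 15, 16, 16, 16, 16]
s1→1 e2→0 s3→1 s5→2 e7→1 e8→0 s9→1 s9→2 e11→1 s12→2 s13→3 s14→4  — peak 4.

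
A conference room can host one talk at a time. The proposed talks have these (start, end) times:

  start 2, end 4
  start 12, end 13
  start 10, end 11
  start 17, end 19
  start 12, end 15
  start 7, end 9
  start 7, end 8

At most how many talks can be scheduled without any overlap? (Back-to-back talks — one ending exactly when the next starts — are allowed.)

Sort by end time and greedily take each interval whose start is ≥ the last chosen end.
By end time: (2,4), (7,8), (7,9), (10,11), (12,13), (12,15), (17,19).
Pick (2,4); next start ≥ 4 → (7,8); next start ≥ 8 → (10,11); next start ≥ 11 → (12,13); next start ≥ 13 → (17,19).
Selected 5 talks.

5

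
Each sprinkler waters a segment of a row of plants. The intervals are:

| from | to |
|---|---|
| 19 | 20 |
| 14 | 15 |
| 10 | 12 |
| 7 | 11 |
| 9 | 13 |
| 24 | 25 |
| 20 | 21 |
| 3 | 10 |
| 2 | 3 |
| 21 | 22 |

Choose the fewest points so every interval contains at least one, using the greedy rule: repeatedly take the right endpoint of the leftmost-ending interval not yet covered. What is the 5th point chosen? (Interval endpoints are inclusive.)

By right end: [2,3]  [3,10]  [7,11]  [10,12]  [9,13]  [14,15]  [19,20]  [20,21]  [21,22]  [24,25]
[2,3] uncovered → point at 3; [7,11] uncovered → point at 11; [14,15] uncovered → point at 15; [19,20] uncovered → point at 20; [21,22] uncovered → point at 22; [24,25] uncovered → point at 25.
Points: 3, 11, 15, 20, 22, 25 (6 total).

22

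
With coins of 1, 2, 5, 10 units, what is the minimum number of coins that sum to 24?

4

24 − 2×10→4 − 2×2→0
Total coins = 2 + 2 = 4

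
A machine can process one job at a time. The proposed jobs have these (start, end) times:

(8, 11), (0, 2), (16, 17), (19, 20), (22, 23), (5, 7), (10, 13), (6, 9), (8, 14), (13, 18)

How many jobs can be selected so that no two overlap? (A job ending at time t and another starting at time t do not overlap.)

6

Sort by end time and greedily take each interval whose start is ≥ the last chosen end.
By end time: (0,2), (5,7), (6,9), (8,11), (10,13), (8,14), (16,17), (13,18), (19,20), (22,23).
Pick (0,2); next start ≥ 2 → (5,7); next start ≥ 7 → (8,11); next start ≥ 11 → (16,17); next start ≥ 17 → (19,20); next start ≥ 20 → (22,23).
Selected 6 jobs.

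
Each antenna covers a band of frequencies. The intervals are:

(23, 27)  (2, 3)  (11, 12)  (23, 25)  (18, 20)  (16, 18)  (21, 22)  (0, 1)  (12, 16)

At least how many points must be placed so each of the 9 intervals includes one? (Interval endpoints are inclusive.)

6

Sorted: [0,1] [2,3] [11,12] [12,16] [16,18] [18,20] [21,22] [23,25] [23,27]
{[0,1]} hit by 1; {[2,3]} hit by 3; {[11,12],[12,16]} hit by 12; {[16,18],[18,20]} hit by 18; {[21,22]} hit by 22; {[23,25],[23,27]} hit by 25.
Points: 1, 3, 12, 18, 22, 25 (6 total).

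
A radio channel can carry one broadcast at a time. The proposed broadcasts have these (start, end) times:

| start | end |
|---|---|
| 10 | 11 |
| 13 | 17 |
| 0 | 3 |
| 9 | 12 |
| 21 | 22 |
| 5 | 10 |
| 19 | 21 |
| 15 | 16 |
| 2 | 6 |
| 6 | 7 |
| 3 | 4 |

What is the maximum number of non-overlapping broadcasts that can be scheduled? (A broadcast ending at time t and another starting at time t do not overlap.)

7

Sorted by end: (0,3)  (3,4)  (2,6)  (6,7)  (5,10)  (10,11)  (9,12)  (15,16)  (13,17)  (19,21)  (21,22)
take (0,3); take (3,4); take (6,7); take (10,11); skip (9,12); take (15,16); skip (13,17); take (19,21); take (21,22).
Selected 7 broadcasts.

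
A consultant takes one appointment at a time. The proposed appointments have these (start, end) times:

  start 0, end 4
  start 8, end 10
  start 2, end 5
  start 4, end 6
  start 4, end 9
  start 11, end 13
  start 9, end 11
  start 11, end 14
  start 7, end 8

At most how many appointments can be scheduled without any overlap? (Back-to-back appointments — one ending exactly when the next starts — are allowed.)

By end time: (0,4), (2,5), (4,6), (7,8), (4,9), (8,10), (9,11), (11,13), (11,14).
Pick (0,4); next start ≥ 4 → (4,6); next start ≥ 6 → (7,8); next start ≥ 8 → (8,10); next start ≥ 10 → (11,13).
Selected 5 appointments.

5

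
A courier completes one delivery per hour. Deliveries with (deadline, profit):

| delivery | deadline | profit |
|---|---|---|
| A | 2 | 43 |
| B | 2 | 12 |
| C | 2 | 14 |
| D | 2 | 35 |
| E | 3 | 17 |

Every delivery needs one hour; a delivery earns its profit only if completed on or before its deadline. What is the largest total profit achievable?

Profit order: A=43 D=35 E=17 C=14 B=12
Assign: A→slot 2, D→slot 1, E→slot 3, C skipped, B skipped.
Slots: [1:D] [2:A] [3:E]
Profit = 35 + 43 + 17 = 95

95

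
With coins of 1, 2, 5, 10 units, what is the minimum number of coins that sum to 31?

31 = 3×10 + 1×1
Total coins = 3 + 1 = 4

4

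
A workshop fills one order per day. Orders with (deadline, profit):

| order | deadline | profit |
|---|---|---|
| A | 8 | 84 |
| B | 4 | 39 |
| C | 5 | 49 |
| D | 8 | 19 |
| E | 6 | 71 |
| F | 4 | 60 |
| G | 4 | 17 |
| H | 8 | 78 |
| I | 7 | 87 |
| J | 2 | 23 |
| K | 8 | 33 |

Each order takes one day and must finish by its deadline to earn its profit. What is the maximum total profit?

Sort by profit descending; place each in the latest free slot ≤ its deadline.
By profit: I(d7,87), A(d8,84), H(d8,78), E(d6,71), F(d4,60), C(d5,49), B(d4,39), K(d8,33), J(d2,23), D(d8,19), G(d4,17)
I→slot 7; A→slot 8; H→slot 6; E→slot 5; F→slot 4; C→slot 3; B→slot 2; K→slot 1; J skipped; D skipped; G skipped.
Profit = 33 + 39 + 49 + 60 + 71 + 78 + 87 + 84 = 501

501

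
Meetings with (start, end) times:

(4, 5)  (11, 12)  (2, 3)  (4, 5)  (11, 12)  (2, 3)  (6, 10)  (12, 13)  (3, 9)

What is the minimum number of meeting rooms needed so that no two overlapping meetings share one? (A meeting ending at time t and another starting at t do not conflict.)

The answer is the maximum number of intervals overlapping at any instant.
Events (time:±→running): 2:+→1 2:+→2 3:-→1 3:-→0 3:+→1 4:+→2 4:+→3 … peak 3.

3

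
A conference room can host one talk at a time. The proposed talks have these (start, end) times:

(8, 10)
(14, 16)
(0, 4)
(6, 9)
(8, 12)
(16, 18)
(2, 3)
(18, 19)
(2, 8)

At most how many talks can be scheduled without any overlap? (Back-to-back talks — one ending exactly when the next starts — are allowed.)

5

Sorted by end: (2,3)  (0,4)  (2,8)  (6,9)  (8,10)  (8,12)  (14,16)  (16,18)  (18,19)
take (2,3); skip (2,8); take (6,9); skip (8,12); take (14,16); take (16,18); take (18,19).
Selected 5 talks.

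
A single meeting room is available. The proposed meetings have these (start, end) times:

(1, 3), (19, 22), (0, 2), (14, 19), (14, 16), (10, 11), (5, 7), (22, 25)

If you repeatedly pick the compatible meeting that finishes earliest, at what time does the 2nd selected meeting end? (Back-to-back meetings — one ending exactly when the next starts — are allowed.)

By end time: (0,2), (1,3), (5,7), (10,11), (14,16), (14,19), (19,22), (22,25).
Pick (0,2); next start ≥ 2 → (5,7); next start ≥ 7 → (10,11); next start ≥ 11 → (14,16); next start ≥ 16 → (19,22); next start ≥ 22 → (22,25).
Selected: (0,2) (5,7) (10,11) (14,16) (19,22) (22,25)

7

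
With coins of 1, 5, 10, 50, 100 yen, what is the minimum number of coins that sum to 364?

Use the largest denomination that fits, subtract, and repeat.
364 − 3×100→64 − 1×50→14 − 1×10→4 − 4×1→0
Total coins = 3 + 1 + 1 + 4 = 9

9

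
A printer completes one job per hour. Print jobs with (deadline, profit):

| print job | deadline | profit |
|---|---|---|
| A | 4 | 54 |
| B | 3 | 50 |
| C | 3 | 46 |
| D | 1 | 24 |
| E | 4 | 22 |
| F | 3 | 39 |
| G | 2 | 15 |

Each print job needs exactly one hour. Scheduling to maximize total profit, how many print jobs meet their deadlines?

By profit: A(d4,54), B(d3,50), C(d3,46), F(d3,39), D(d1,24), E(d4,22), G(d2,15)
A→slot 4; B→slot 3; C→slot 2; F→slot 1; D skipped; E skipped; G skipped.
4 of 7 scheduled.

4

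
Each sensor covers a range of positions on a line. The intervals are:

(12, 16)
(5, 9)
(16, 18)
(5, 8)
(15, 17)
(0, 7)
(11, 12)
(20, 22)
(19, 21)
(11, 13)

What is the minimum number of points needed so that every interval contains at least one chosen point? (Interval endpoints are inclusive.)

Sorted: [0,7] [5,8] [5,9] [11,12] [11,13] [12,16] [15,17] [16,18] [19,21] [20,22]
{[0,7],[5,8],[5,9]} hit by 7; {[11,12],[11,13],[12,16]} hit by 12; {[15,17],[16,18]} hit by 17; {[19,21],[20,22]} hit by 21.
Points: 7, 12, 17, 21 (4 total).

4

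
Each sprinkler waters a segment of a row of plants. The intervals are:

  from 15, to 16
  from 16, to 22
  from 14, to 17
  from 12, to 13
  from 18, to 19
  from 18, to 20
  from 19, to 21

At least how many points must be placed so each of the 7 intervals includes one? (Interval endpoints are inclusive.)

By right end: [12,13]  [15,16]  [14,17]  [18,19]  [18,20]  [19,21]  [16,22]
[12,13] uncovered → point at 13; [15,16] uncovered → point at 16; [18,19] uncovered → point at 19.
Points: 13, 16, 19 (3 total).

3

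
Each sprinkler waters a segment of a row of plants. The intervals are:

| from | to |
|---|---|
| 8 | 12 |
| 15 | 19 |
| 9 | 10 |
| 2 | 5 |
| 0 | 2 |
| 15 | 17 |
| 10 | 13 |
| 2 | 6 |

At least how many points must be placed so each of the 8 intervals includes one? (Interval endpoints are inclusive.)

3

Sorted: [0,2] [2,5] [2,6] [9,10] [8,12] [10,13] [15,17] [15,19]
{[0,2],[2,5],[2,6]} hit by 2; {[9,10],[8,12],[10,13]} hit by 10; {[15,17],[15,19]} hit by 17.
Points: 2, 10, 17 (3 total).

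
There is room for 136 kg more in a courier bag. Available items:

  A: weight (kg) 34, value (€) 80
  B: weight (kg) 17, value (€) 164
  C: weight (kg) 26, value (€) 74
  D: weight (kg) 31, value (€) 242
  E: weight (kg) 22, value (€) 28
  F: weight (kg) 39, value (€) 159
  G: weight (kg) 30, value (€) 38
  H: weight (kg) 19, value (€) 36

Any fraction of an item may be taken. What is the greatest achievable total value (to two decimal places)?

693.12

Ratios (sorted): B 9.65, D 7.81, F 4.08, C 2.85, A 2.35, H 1.89, E 1.27, G 1.27
take B (17 @ 164); take D (31 @ 242); take F (39 @ 159); take C (26 @ 74); take 23/34 of A → 54.12. Capacity used 136/136.
Total value = 693.12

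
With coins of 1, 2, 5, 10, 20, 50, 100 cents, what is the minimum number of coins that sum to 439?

Use the largest denomination that fits, subtract, and repeat.
439 = 4×100 + 1×20 + 1×10 + 1×5 + 2×2
Total coins = 4 + 1 + 1 + 1 + 2 = 9

9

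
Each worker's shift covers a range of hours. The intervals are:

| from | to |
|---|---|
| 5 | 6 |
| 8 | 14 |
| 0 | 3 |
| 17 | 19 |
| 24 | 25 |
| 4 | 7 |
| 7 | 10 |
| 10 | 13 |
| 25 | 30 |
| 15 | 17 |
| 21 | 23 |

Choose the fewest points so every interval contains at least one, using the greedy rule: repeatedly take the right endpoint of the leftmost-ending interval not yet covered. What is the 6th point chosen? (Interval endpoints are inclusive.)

Process intervals by earliest right end; each time one isn't hit yet, stab at its right endpoint.
Sorted: [0,3] [5,6] [4,7] [7,10] [10,13] [8,14] [15,17] [17,19] [21,23] [24,25] [25,30]
{[0,3]} hit by 3; {[5,6],[4,7]} hit by 6; {[7,10],[10,13],[8,14]} hit by 10; {[15,17],[17,19]} hit by 17; {[21,23]} hit by 23; {[24,25],[25,30]} hit by 25.
Points: 3, 6, 10, 17, 23, 25 (6 total).

25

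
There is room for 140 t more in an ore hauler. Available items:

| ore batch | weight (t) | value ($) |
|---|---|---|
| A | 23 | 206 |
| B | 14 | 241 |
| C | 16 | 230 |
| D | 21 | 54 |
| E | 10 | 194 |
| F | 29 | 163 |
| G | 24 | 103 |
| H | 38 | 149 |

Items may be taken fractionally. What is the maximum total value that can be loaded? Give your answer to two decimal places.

Sort by value per unit weight and fill in that order.
Order: E (194/10=19.40) > B (241/14=17.21) > C (230/16=14.38) > A (206/23=8.96) > F (163/29=5.62) > G (103/24=4.29) > H (149/38=3.92) > D (54/21=2.57)
Fill: take E (10 @ 194) → take B (14 @ 241) → take C (16 @ 230) → take A (23 @ 206) → take F (29 @ 163) → take G (24 @ 103) → take 24/38 of H → 94.11; 140/140 used.
Total value = 1231.11

1231.11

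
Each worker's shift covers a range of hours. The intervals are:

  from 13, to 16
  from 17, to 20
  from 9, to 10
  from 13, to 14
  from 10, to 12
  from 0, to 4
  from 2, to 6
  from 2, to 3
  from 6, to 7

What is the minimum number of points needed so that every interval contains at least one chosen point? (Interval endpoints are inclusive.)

Sort by right endpoint; whenever an interval is uncovered, place a point at its right end.
By right end: [2,3]  [0,4]  [2,6]  [6,7]  [9,10]  [10,12]  [13,14]  [13,16]  [17,20]
[2,3] uncovered → point at 3; [6,7] uncovered → point at 7; [9,10] uncovered → point at 10; [13,14] uncovered → point at 14; [17,20] uncovered → point at 20.
Points: 3, 7, 10, 14, 20 (5 total).

5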